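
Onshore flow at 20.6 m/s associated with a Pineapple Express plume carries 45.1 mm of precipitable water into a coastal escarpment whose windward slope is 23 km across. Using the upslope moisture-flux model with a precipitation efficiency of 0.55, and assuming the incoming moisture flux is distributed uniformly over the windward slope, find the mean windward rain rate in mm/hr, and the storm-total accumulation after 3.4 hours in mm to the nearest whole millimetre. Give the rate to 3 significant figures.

Incoming column moisture flux per unit ridge length: F = V × PW = 20.6 × 45.1 = 929.06 mm·m/s.
Spread over the 23 km slope with efficiency ε = 0.55: R = ε·F/W = 0.55 × 929.06 / 23000 m = 2.222e-02 mm/s.
R = 2.222e-02 × 3600 = 80.0 mm/hr.
Over 3.4 h: total = 80.0 × 3.4 = 272 mm.

R ≈ 80.0 mm/hr; total ≈ 272 mm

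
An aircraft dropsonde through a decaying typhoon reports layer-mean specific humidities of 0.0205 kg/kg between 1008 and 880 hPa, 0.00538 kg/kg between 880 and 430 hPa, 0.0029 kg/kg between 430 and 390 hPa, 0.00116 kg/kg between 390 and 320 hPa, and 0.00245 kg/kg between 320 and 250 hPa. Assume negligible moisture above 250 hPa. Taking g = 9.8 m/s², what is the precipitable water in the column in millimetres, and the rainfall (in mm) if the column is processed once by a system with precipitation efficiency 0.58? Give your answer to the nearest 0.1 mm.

PW ≈ 55.2 mm; rainfall ≈ 32.0 mm

Precipitable water is the column-integrated vapour mass per unit area: PW = (1/g) Σ q̄ Δp, with q in kg/kg and Δp in Pa (1 kg/m² of water = 1 mm).
Layer 1008–880 hPa: Δp = 128 hPa = 12800 Pa, q̄ = 0.0205 kg/kg → 0.0205 × 12800 / 9.8 = 26.78 mm
Layer 880–430 hPa: Δp = 450 hPa = 45000 Pa, q̄ = 0.00538 kg/kg → 0.00538 × 45000 / 9.8 = 24.70 mm
Layer 430–390 hPa: Δp = 40 hPa = 4000 Pa, q̄ = 0.0029 kg/kg → 0.0029 × 4000 / 9.8 = 1.18 mm
Layer 390–320 hPa: Δp = 70 hPa = 7000 Pa, q̄ = 0.00116 kg/kg → 0.00116 × 7000 / 9.8 = 0.83 mm
Layer 320–250 hPa: Δp = 70 hPa = 7000 Pa, q̄ = 0.00245 kg/kg → 0.00245 × 7000 / 9.8 = 1.75 mm
PW = 26.78 + 24.70 + 1.18 + 0.83 + 1.75 = 55.24 ≈ 55.2 mm.
Rainfall = ε × PW = 0.58 × 55.2 = 32.0 mm.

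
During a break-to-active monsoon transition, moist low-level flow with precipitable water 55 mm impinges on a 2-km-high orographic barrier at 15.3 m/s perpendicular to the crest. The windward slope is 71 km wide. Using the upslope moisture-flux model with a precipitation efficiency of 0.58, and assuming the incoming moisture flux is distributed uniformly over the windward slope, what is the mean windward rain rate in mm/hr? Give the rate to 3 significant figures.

Incoming column moisture flux per unit ridge length: F = V × PW = 15.3 × 55 = 841.5 mm·m/s.
Spread over the 71 km slope with efficiency ε = 0.58: R = ε·F/W = 0.58 × 841.5 / 71000 m = 6.874e-03 mm/s.
R = 6.874e-03 × 3600 = 24.7 mm/hr.

R ≈ 24.7 mm/hr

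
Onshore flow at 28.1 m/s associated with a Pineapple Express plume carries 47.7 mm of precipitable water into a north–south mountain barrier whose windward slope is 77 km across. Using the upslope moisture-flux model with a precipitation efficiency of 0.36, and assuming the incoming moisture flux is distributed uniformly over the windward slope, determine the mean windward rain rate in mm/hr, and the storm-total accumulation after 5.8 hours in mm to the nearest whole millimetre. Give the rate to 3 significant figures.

R ≈ 22.6 mm/hr; total ≈ 131 mm

Incoming column moisture flux per unit ridge length: F = V × PW = 28.1 × 47.7 = 1340.37 mm·m/s.
Spread over the 77 km slope with efficiency ε = 0.36: R = ε·F/W = 0.36 × 1340.37 / 77000 m = 6.267e-03 mm/s.
R = 6.267e-03 × 3600 = 22.6 mm/hr.
Over 5.8 h: total = 22.6 × 5.8 = 131.08 ≈ 131 mm.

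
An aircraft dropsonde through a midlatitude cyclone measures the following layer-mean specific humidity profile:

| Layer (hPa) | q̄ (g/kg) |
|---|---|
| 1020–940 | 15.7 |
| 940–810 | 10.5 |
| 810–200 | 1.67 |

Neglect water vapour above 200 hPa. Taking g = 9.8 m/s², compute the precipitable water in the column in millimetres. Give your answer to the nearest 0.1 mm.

PW ≈ 37.1 mm

Precipitable water is the column-integrated vapour mass per unit area: PW = (1/g) Σ q̄ Δp, with q in kg/kg and Δp in Pa (1 kg/m² of water = 1 mm).
Layer 1020–940 hPa: Δp = 80 hPa = 8000 Pa, q̄ = 0.0157 kg/kg → 0.0157 × 8000 / 9.8 = 12.82 mm
Layer 940–810 hPa: Δp = 130 hPa = 13000 Pa, q̄ = 0.0105 kg/kg → 0.0105 × 13000 / 9.8 = 13.93 mm
Layer 810–200 hPa: Δp = 610 hPa = 61000 Pa, q̄ = 0.00167 kg/kg → 0.00167 × 61000 / 9.8 = 10.39 mm
PW = 12.82 + 13.93 + 10.39 = 37.14 ≈ 37.1 mm.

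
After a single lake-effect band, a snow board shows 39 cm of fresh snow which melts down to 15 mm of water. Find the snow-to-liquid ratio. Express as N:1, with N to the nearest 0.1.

ratio ≈ 26.0

Ratio = snow depth / SWE = 390 mm / 15 mm = 26.0, i.e. 26.0:1.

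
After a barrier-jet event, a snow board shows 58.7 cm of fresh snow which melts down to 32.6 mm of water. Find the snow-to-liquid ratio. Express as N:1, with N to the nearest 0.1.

ratio ≈ 18.0

Ratio = snow depth / SWE = 587 mm / 32.6 mm = 18.0, i.e. 18.0:1.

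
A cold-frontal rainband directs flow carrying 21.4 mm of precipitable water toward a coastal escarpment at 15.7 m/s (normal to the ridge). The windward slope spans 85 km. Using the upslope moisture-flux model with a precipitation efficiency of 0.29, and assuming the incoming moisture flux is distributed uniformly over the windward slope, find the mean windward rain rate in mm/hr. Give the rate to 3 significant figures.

R ≈ 4.13 mm/hr

Incoming column moisture flux per unit ridge length: F = V × PW = 15.7 × 21.4 = 335.98 mm·m/s.
Spread over the 85 km slope with efficiency ε = 0.29: R = ε·F/W = 0.29 × 335.98 / 85000 m = 1.146e-03 mm/s.
R = 1.146e-03 × 3600 = 4.13 mm/hr.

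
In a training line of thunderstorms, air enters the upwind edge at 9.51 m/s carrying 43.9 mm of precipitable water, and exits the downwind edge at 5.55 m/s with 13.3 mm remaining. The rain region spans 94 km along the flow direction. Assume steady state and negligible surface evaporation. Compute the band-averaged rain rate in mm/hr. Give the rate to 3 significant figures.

Column moisture flux per unit crosswind length is F = V × PW.
Inflow: F_in = 9.51 × 43.9 = 417.489 mm·m/s
Outflow: F_out = 5.55 × 13.3 = 73.815 mm·m/s
Steady-state rate R = (F_in − F_out)/L = (417.489 − 73.815) / 94000 m = 3.656e-03 mm/s.
R = 3.656e-03 × 3600 = 13.2 mm/hr.

R ≈ 13.2 mm/hr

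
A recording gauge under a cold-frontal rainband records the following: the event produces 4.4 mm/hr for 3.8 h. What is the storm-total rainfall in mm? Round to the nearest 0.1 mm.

Total = Σ Rᵢ Δtᵢ = 4.4 × 3.8
      = 16.72 = 16.7 mm.

total ≈ 16.7 mm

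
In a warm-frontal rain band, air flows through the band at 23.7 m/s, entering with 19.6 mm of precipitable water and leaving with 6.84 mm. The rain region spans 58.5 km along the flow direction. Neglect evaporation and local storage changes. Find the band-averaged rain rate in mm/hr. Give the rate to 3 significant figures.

R ≈ 18.6 mm/hr

Column moisture flux per unit crosswind length is F = V × PW.
Inflow: F_in = 23.7 × 19.6 = 464.52 mm·m/s
Outflow: F_out = 23.7 × 6.84 = 162.108 mm·m/s
Steady-state rate R = (F_in − F_out)/L = (464.52 − 162.108) / 58500 m = 5.169e-03 mm/s.
R = 5.169e-03 × 3600 = 18.6 mm/hr.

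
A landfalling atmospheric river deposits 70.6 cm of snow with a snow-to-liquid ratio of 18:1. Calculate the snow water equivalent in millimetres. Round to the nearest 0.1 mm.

SWE ≈ 39.2 mm

SWE = snow depth / ratio = 70.6 cm / 18 = 3.922 cm = 39.2 mm.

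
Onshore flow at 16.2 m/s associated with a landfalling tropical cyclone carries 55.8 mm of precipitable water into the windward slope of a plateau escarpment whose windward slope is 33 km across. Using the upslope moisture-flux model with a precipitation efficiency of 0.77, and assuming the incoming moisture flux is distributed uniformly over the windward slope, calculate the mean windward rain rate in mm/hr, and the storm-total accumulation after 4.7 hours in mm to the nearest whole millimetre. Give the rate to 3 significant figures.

Incoming column moisture flux per unit ridge length: F = V × PW = 16.2 × 55.8 = 903.96 mm·m/s.
Spread over the 33 km slope with efficiency ε = 0.77: R = ε·F/W = 0.77 × 903.96 / 33000 m = 2.109e-02 mm/s.
R = 2.109e-02 × 3600 = 75.9 mm/hr.
Over 4.7 h: total = 75.9 × 4.7 = 356.73 ≈ 357 mm.

R ≈ 75.9 mm/hr; total ≈ 357 mm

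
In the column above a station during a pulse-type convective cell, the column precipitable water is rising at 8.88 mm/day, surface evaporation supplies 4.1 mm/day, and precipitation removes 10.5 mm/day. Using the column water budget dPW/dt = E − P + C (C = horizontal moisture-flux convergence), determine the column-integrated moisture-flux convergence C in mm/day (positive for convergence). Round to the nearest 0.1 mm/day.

dPW/dt = +8.88 mm/day.
C = dPW/dt − E + P = (+8.88) − 4.1 + 10.5 = 15.3 mm/day.

C ≈ 15.3 mm/day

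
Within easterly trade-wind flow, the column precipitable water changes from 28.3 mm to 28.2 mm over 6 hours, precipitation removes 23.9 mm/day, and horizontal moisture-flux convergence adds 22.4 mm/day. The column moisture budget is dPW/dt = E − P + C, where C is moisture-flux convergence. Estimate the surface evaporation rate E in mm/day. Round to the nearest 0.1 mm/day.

E ≈ 1.1 mm/day

dPW/dt = (28.2 − 28.3) mm / (6/24 day) = -0.400 mm/day.
E = dPW/dt + P − C = (-0.400) + 23.9 − (22.4) = 1.1 mm/day.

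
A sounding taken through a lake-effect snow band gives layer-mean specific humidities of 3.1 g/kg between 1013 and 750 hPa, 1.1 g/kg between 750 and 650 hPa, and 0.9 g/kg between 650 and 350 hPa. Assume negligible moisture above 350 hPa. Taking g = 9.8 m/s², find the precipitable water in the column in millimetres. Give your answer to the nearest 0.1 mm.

Precipitable water is the column-integrated vapour mass per unit area: PW = (1/g) Σ q̄ Δp, with q in kg/kg and Δp in Pa (1 kg/m² of water = 1 mm).
Layer 1013–750 hPa: Δp = 263 hPa = 26300 Pa, q̄ = 0.0031 kg/kg → 0.0031 × 26300 / 9.8 = 8.32 mm
Layer 750–650 hPa: Δp = 100 hPa = 10000 Pa, q̄ = 0.0011 kg/kg → 0.0011 × 10000 / 9.8 = 1.12 mm
Layer 650–350 hPa: Δp = 300 hPa = 30000 Pa, q̄ = 0.0009 kg/kg → 0.0009 × 30000 / 9.8 = 2.76 mm
PW = 8.32 + 1.12 + 2.76 = 12.20 ≈ 12.2 mm.

PW ≈ 12.2 mm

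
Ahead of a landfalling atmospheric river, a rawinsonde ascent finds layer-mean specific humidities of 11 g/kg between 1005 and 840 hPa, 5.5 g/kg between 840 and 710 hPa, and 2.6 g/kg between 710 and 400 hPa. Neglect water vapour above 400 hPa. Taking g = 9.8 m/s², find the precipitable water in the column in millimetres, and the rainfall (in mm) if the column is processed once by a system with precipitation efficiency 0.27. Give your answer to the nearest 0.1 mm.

Precipitable water is the column-integrated vapour mass per unit area: PW = (1/g) Σ q̄ Δp, with q in kg/kg and Δp in Pa (1 kg/m² of water = 1 mm).
Layer 1005–840 hPa: Δp = 165 hPa = 16500 Pa, q̄ = 0.011 kg/kg → 0.011 × 16500 / 9.8 = 18.52 mm
Layer 840–710 hPa: Δp = 130 hPa = 13000 Pa, q̄ = 0.0055 kg/kg → 0.0055 × 13000 / 9.8 = 7.30 mm
Layer 710–400 hPa: Δp = 310 hPa = 31000 Pa, q̄ = 0.0026 kg/kg → 0.0026 × 31000 / 9.8 = 8.22 mm
PW = 18.52 + 7.30 + 8.22 = 34.04 ≈ 34.0 mm.
Rainfall = ε × PW = 0.27 × 34.0 = 9.2 mm.

PW ≈ 34.0 mm; rainfall ≈ 9.2 mm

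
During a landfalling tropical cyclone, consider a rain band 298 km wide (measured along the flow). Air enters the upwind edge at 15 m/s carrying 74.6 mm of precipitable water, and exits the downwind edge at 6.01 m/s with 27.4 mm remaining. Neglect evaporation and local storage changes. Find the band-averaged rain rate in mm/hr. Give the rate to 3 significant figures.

R ≈ 11.5 mm/hr

Column moisture flux per unit crosswind length is F = V × PW.
Inflow: F_in = 15 × 74.6 = 1119 mm·m/s
Outflow: F_out = 6.01 × 27.4 = 164.674 mm·m/s
Steady-state rate R = (F_in − F_out)/L = (1119 − 164.674) / 298000 m = 3.202e-03 mm/s.
R = 3.202e-03 × 3600 = 11.5 mm/hr.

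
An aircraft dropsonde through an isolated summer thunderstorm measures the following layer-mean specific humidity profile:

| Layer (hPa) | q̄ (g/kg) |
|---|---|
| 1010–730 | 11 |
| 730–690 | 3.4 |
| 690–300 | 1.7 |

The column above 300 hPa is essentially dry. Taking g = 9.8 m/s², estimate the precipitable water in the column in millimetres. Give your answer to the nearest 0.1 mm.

PW ≈ 39.6 mm

Precipitable water is the column-integrated vapour mass per unit area: PW = (1/g) Σ q̄ Δp, with q in kg/kg and Δp in Pa (1 kg/m² of water = 1 mm).
Layer 1010–730 hPa: Δp = 280 hPa = 28000 Pa, q̄ = 0.011 kg/kg → 0.011 × 28000 / 9.8 = 31.43 mm
Layer 730–690 hPa: Δp = 40 hPa = 4000 Pa, q̄ = 0.0034 kg/kg → 0.0034 × 4000 / 9.8 = 1.39 mm
Layer 690–300 hPa: Δp = 390 hPa = 39000 Pa, q̄ = 0.0017 kg/kg → 0.0017 × 39000 / 9.8 = 6.77 mm
PW = 31.43 + 1.39 + 6.77 = 39.59 ≈ 39.6 mm.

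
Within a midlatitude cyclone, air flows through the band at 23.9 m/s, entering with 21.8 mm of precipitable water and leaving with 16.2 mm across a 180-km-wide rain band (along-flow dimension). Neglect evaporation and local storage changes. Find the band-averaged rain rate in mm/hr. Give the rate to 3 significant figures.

R ≈ 2.68 mm/hr

Column moisture flux per unit crosswind length is F = V × PW.
Inflow: F_in = 23.9 × 21.8 = 521.02 mm·m/s
Outflow: F_out = 23.9 × 16.2 = 387.18 mm·m/s
Steady-state rate R = (F_in − F_out)/L = (521.02 − 387.18) / 180000 m = 7.436e-04 mm/s.
R = 7.436e-04 × 3600 = 2.68 mm/hr.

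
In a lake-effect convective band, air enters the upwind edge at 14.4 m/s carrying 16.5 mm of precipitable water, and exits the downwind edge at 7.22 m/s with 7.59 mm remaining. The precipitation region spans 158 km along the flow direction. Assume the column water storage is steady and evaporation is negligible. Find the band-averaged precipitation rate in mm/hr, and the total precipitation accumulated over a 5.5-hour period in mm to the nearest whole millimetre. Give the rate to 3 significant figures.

R ≈ 4.17 mm/hr; total ≈ 23 mm

Column moisture flux per unit crosswind length is F = V × PW.
Inflow: F_in = 14.4 × 16.5 = 237.6 mm·m/s
Outflow: F_out = 7.22 × 7.59 = 54.7998 mm·m/s
Steady-state rate R = (F_in − F_out)/L = (237.6 − 54.7998) / 158000 m = 1.157e-03 mm/s.
R = 1.157e-03 × 3600 = 4.17 mm/hr.
Over 5.5 h: total = 4.17 × 5.5 = 22.935 ≈ 23 mm.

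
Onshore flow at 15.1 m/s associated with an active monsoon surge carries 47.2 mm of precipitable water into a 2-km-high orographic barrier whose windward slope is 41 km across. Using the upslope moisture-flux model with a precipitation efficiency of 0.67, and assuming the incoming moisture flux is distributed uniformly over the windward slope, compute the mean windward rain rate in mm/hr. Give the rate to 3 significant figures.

Incoming column moisture flux per unit ridge length: F = V × PW = 15.1 × 47.2 = 712.72 mm·m/s.
Spread over the 41 km slope with efficiency ε = 0.67: R = ε·F/W = 0.67 × 712.72 / 41000 m = 1.165e-02 mm/s.
R = 1.165e-02 × 3600 = 41.9 mm/hr.

R ≈ 41.9 mm/hr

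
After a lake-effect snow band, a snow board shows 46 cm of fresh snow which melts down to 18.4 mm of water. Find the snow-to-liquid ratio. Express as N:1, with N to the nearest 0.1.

ratio ≈ 25.0

Ratio = snow depth / SWE = 460 mm / 18.4 mm = 25.0, i.e. 25.0:1.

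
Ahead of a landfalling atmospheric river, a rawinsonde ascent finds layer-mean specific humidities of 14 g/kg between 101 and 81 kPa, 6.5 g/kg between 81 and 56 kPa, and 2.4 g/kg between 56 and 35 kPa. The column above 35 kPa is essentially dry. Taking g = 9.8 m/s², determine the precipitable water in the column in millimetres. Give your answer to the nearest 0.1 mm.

Precipitable water is the column-integrated vapour mass per unit area: PW = (1/g) Σ q̄ Δp, with q in kg/kg and Δp in Pa (1 kg/m² of water = 1 mm).
Layer 101–81 kPa: Δp = 200 hPa = 20000 Pa, q̄ = 0.014 kg/kg → 0.014 × 20000 / 9.8 = 28.57 mm
Layer 81–56 kPa: Δp = 250 hPa = 25000 Pa, q̄ = 0.0065 kg/kg → 0.0065 × 25000 / 9.8 = 16.58 mm
Layer 56–35 kPa: Δp = 210 hPa = 21000 Pa, q̄ = 0.0024 kg/kg → 0.0024 × 21000 / 9.8 = 5.14 mm
PW = 28.57 + 16.58 + 5.14 = 50.29 ≈ 50.3 mm.

PW ≈ 50.3 mm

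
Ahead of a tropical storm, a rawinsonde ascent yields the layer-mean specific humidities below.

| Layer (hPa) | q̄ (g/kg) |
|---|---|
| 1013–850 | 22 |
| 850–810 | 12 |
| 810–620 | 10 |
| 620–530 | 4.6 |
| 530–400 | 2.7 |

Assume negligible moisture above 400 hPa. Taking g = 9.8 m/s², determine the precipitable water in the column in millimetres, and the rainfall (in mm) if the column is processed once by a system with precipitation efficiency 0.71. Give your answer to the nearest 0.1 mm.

Precipitable water is the column-integrated vapour mass per unit area: PW = (1/g) Σ q̄ Δp, with q in kg/kg and Δp in Pa (1 kg/m² of water = 1 mm).
Layer 1013–850 hPa: Δp = 163 hPa = 16300 Pa, q̄ = 0.022 kg/kg → 0.022 × 16300 / 9.8 = 36.59 mm
Layer 850–810 hPa: Δp = 40 hPa = 4000 Pa, q̄ = 0.012 kg/kg → 0.012 × 4000 / 9.8 = 4.90 mm
Layer 810–620 hPa: Δp = 190 hPa = 19000 Pa, q̄ = 0.01 kg/kg → 0.01 × 19000 / 9.8 = 19.39 mm
Layer 620–530 hPa: Δp = 90 hPa = 9000 Pa, q̄ = 0.0046 kg/kg → 0.0046 × 9000 / 9.8 = 4.22 mm
Layer 530–400 hPa: Δp = 130 hPa = 13000 Pa, q̄ = 0.0027 kg/kg → 0.0027 × 13000 / 9.8 = 3.58 mm
PW = 36.59 + 4.90 + 19.39 + 4.22 + 3.58 = 68.68 ≈ 68.7 mm.
Rainfall = ε × PW = 0.71 × 68.7 = 48.8 mm.

PW ≈ 68.7 mm; rainfall ≈ 48.8 mm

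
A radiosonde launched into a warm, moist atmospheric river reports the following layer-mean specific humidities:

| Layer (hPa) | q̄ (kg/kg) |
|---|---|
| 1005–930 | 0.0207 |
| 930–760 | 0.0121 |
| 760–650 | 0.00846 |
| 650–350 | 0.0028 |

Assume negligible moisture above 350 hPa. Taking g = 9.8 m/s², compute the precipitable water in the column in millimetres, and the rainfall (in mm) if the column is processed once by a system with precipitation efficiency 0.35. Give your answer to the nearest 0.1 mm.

PW ≈ 54.9 mm; rainfall ≈ 19.2 mm

Precipitable water is the column-integrated vapour mass per unit area: PW = (1/g) Σ q̄ Δp, with q in kg/kg and Δp in Pa (1 kg/m² of water = 1 mm).
Layer 1005–930 hPa: Δp = 75 hPa = 7500 Pa, q̄ = 0.0207 kg/kg → 0.0207 × 7500 / 9.8 = 15.84 mm
Layer 930–760 hPa: Δp = 170 hPa = 17000 Pa, q̄ = 0.0121 kg/kg → 0.0121 × 17000 / 9.8 = 20.99 mm
Layer 760–650 hPa: Δp = 110 hPa = 11000 Pa, q̄ = 0.00846 kg/kg → 0.00846 × 11000 / 9.8 = 9.50 mm
Layer 650–350 hPa: Δp = 300 hPa = 30000 Pa, q̄ = 0.0028 kg/kg → 0.0028 × 30000 / 9.8 = 8.57 mm
PW = 15.84 + 20.99 + 9.50 + 8.57 = 54.90 ≈ 54.9 mm.
Rainfall = ε × PW = 0.35 × 54.9 = 19.2 mm.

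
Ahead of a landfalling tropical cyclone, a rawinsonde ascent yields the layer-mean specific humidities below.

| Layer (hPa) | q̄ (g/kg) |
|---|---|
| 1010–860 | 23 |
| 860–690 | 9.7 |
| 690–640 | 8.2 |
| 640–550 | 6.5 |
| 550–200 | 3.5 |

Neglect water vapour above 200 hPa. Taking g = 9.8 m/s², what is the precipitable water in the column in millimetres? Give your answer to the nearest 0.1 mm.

Precipitable water is the column-integrated vapour mass per unit area: PW = (1/g) Σ q̄ Δp, with q in kg/kg and Δp in Pa (1 kg/m² of water = 1 mm).
Layer 1010–860 hPa: Δp = 150 hPa = 15000 Pa, q̄ = 0.023 kg/kg → 0.023 × 15000 / 9.8 = 35.20 mm
Layer 860–690 hPa: Δp = 170 hPa = 17000 Pa, q̄ = 0.0097 kg/kg → 0.0097 × 17000 / 9.8 = 16.83 mm
Layer 690–640 hPa: Δp = 50 hPa = 5000 Pa, q̄ = 0.0082 kg/kg → 0.0082 × 5000 / 9.8 = 4.18 mm
Layer 640–550 hPa: Δp = 90 hPa = 9000 Pa, q̄ = 0.0065 kg/kg → 0.0065 × 9000 / 9.8 = 5.97 mm
Layer 550–200 hPa: Δp = 350 hPa = 35000 Pa, q̄ = 0.0035 kg/kg → 0.0035 × 35000 / 9.8 = 12.50 mm
PW = 35.20 + 16.83 + 4.18 + 5.97 + 12.50 = 74.68 ≈ 74.7 mm.

PW ≈ 74.7 mm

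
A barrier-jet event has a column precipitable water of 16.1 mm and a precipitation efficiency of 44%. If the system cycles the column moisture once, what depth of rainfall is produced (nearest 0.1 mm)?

rainfall ≈ 7.1 mm

Rainfall = ε × PW = 0.44 × 16.1 = 7.1 mm.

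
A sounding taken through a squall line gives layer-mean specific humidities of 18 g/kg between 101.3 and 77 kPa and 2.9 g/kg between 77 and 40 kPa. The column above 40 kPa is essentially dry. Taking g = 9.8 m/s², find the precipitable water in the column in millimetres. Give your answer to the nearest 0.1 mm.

Precipitable water is the column-integrated vapour mass per unit area: PW = (1/g) Σ q̄ Δp, with q in kg/kg and Δp in Pa (1 kg/m² of water = 1 mm).
Layer 101.3–77 kPa: Δp = 243 hPa = 24300 Pa, q̄ = 0.018 kg/kg → 0.018 × 24300 / 9.8 = 44.63 mm
Layer 77–40 kPa: Δp = 370 hPa = 37000 Pa, q̄ = 0.0029 kg/kg → 0.0029 × 37000 / 9.8 = 10.95 mm
PW = 44.63 + 10.95 = 55.58 ≈ 55.6 mm.

PW ≈ 55.6 mm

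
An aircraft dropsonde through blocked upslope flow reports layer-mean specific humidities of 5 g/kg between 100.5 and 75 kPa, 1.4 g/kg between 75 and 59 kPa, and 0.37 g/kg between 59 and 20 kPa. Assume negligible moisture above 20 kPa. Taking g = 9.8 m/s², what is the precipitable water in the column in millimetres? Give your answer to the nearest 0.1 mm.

PW ≈ 16.8 mm

Precipitable water is the column-integrated vapour mass per unit area: PW = (1/g) Σ q̄ Δp, with q in kg/kg and Δp in Pa (1 kg/m² of water = 1 mm).
Layer 100.5–75 kPa: Δp = 255 hPa = 25500 Pa, q̄ = 0.005 kg/kg → 0.005 × 25500 / 9.8 = 13.01 mm
Layer 75–59 kPa: Δp = 160 hPa = 16000 Pa, q̄ = 0.0014 kg/kg → 0.0014 × 16000 / 9.8 = 2.29 mm
Layer 59–20 kPa: Δp = 390 hPa = 39000 Pa, q̄ = 0.00037 kg/kg → 0.00037 × 39000 / 9.8 = 1.47 mm
PW = 13.01 + 2.29 + 1.47 = 16.77 ≈ 16.8 mm.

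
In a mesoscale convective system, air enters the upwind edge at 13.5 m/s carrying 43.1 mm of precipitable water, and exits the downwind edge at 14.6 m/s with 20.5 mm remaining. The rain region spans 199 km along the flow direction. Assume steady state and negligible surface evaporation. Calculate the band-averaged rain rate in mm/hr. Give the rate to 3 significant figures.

R ≈ 5.11 mm/hr

Column moisture flux per unit crosswind length is F = V × PW.
Inflow: F_in = 13.5 × 43.1 = 581.85 mm·m/s
Outflow: F_out = 14.6 × 20.5 = 299.3 mm·m/s
Steady-state rate R = (F_in − F_out)/L = (581.85 − 299.3) / 199000 m = 1.420e-03 mm/s.
R = 1.420e-03 × 3600 = 5.11 mm/hr.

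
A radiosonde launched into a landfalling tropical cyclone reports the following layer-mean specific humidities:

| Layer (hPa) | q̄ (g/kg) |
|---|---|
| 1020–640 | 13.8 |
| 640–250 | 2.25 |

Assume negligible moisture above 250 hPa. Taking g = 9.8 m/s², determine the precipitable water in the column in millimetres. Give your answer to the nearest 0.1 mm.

Precipitable water is the column-integrated vapour mass per unit area: PW = (1/g) Σ q̄ Δp, with q in kg/kg and Δp in Pa (1 kg/m² of water = 1 mm).
Layer 1020–640 hPa: Δp = 380 hPa = 38000 Pa, q̄ = 0.0138 kg/kg → 0.0138 × 38000 / 9.8 = 53.51 mm
Layer 640–250 hPa: Δp = 390 hPa = 39000 Pa, q̄ = 0.00225 kg/kg → 0.00225 × 39000 / 9.8 = 8.95 mm
PW = 53.51 + 8.95 = 62.46 ≈ 62.5 mm.

PW ≈ 62.5 mm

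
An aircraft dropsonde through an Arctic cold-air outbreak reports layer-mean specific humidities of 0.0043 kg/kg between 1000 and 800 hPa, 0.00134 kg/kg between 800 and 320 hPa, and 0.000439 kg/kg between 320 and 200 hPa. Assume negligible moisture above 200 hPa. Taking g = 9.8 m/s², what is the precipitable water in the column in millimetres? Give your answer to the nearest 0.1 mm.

Precipitable water is the column-integrated vapour mass per unit area: PW = (1/g) Σ q̄ Δp, with q in kg/kg and Δp in Pa (1 kg/m² of water = 1 mm).
Layer 1000–800 hPa: Δp = 200 hPa = 20000 Pa, q̄ = 0.0043 kg/kg → 0.0043 × 20000 / 9.8 = 8.78 mm
Layer 800–320 hPa: Δp = 480 hPa = 48000 Pa, q̄ = 0.00134 kg/kg → 0.00134 × 48000 / 9.8 = 6.56 mm
Layer 320–200 hPa: Δp = 120 hPa = 12000 Pa, q̄ = 0.000439 kg/kg → 0.000439 × 12000 / 9.8 = 0.54 mm
PW = 8.78 + 6.56 + 0.54 = 15.88 ≈ 15.9 mm.

PW ≈ 15.9 mm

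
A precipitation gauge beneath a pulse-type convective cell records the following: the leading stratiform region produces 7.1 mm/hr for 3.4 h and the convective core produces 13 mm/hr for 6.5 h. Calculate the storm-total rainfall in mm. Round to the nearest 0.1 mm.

Total = Σ Rᵢ Δtᵢ = 7.1 × 3.4 + 13 × 6.5
      = 24.14 + 84.5 = 108.6 mm.

total ≈ 108.6 mm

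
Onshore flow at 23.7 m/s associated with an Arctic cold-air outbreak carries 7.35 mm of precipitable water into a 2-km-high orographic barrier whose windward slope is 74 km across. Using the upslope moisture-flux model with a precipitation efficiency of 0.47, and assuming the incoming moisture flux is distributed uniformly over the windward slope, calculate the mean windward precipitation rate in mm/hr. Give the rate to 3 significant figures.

Incoming column moisture flux per unit ridge length: F = V × PW = 23.7 × 7.35 = 174.195 mm·m/s.
Spread over the 74 km slope with efficiency ε = 0.47: R = ε·F/W = 0.47 × 174.195 / 74000 m = 1.106e-03 mm/s.
R = 1.106e-03 × 3600 = 3.98 mm/hr.

R ≈ 3.98 mm/hr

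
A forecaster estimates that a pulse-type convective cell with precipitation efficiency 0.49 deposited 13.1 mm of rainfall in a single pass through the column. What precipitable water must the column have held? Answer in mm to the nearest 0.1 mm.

PW = rainfall / ε = 13.1 / 0.49 = 26.7 mm.

PW ≈ 26.7 mm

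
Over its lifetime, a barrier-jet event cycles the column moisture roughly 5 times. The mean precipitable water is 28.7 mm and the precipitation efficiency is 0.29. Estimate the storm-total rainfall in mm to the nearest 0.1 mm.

rainfall ≈ 41.6 mm

Each cycle deposits ε × PW = 0.29 × 28.7 = 8.323 mm.
Over 5 cycles: 5 × 8.323 = 41.6 mm.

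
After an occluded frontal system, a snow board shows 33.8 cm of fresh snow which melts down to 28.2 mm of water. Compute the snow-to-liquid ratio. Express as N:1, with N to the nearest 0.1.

ratio ≈ 12.0

Ratio = snow depth / SWE = 338 mm / 28.2 mm = 12.0, i.e. 12.0:1.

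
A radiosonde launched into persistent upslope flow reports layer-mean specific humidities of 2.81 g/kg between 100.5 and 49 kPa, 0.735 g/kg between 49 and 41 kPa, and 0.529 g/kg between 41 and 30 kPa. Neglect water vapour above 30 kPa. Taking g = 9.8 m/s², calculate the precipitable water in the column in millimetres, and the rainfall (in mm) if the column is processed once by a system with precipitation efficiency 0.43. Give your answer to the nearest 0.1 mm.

Precipitable water is the column-integrated vapour mass per unit area: PW = (1/g) Σ q̄ Δp, with q in kg/kg and Δp in Pa (1 kg/m² of water = 1 mm).
Layer 100.5–49 kPa: Δp = 515 hPa = 51500 Pa, q̄ = 0.00281 kg/kg → 0.00281 × 51500 / 9.8 = 14.77 mm
Layer 49–41 kPa: Δp = 80 hPa = 8000 Pa, q̄ = 0.000735 kg/kg → 0.000735 × 8000 / 9.8 = 0.60 mm
Layer 41–30 kPa: Δp = 110 hPa = 11000 Pa, q̄ = 0.000529 kg/kg → 0.000529 × 11000 / 9.8 = 0.59 mm
PW = 14.77 + 0.60 + 0.59 = 15.96 ≈ 16.0 mm.
Rainfall = ε × PW = 0.43 × 16.0 = 6.9 mm.

PW ≈ 16.0 mm; rainfall ≈ 6.9 mm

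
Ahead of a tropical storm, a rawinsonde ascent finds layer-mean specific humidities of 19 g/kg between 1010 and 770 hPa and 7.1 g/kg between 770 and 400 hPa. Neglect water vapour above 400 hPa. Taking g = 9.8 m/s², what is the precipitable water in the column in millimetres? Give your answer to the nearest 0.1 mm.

PW ≈ 73.3 mm

Precipitable water is the column-integrated vapour mass per unit area: PW = (1/g) Σ q̄ Δp, with q in kg/kg and Δp in Pa (1 kg/m² of water = 1 mm).
Layer 1010–770 hPa: Δp = 240 hPa = 24000 Pa, q̄ = 0.019 kg/kg → 0.019 × 24000 / 9.8 = 46.53 mm
Layer 770–400 hPa: Δp = 370 hPa = 37000 Pa, q̄ = 0.0071 kg/kg → 0.0071 × 37000 / 9.8 = 26.81 mm
PW = 46.53 + 26.81 = 73.34 ≈ 73.3 mm.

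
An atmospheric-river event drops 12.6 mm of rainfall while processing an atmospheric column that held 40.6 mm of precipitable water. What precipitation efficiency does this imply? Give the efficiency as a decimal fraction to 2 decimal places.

ε ≈ 0.31

ε = rainfall / PW = 12.6 / 40.6 = 0.31.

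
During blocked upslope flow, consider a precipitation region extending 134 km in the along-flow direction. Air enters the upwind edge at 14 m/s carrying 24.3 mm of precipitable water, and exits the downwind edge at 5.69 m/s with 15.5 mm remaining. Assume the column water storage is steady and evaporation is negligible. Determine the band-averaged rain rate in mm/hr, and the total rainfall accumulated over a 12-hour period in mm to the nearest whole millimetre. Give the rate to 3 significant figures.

R ≈ 6.77 mm/hr; total ≈ 81 mm

Column moisture flux per unit crosswind length is F = V × PW.
Inflow: F_in = 14 × 24.3 = 340.2 mm·m/s
Outflow: F_out = 5.69 × 15.5 = 88.195 mm·m/s
Steady-state rate R = (F_in − F_out)/L = (340.2 − 88.195) / 134000 m = 1.881e-03 mm/s.
R = 1.881e-03 × 3600 = 6.77 mm/hr.
Over 12 h: total = 6.77 × 12 = 81.24 ≈ 81 mm.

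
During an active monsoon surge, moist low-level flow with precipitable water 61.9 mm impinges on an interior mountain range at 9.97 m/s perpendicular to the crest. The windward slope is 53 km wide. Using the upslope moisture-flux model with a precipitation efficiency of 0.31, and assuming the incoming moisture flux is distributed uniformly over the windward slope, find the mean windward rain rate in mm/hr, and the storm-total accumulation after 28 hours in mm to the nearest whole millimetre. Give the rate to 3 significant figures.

R ≈ 13.0 mm/hr; total ≈ 364 mm

Incoming column moisture flux per unit ridge length: F = V × PW = 9.97 × 61.9 = 617.143 mm·m/s.
Spread over the 53 km slope with efficiency ε = 0.31: R = ε·F/W = 0.31 × 617.143 / 53000 m = 3.610e-03 mm/s.
R = 3.610e-03 × 3600 = 13.0 mm/hr.
Over 28 h: total = 13.0 × 28 = 364 mm.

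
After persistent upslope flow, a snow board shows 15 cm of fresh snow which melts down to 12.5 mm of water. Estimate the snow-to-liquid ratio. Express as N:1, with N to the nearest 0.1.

ratio ≈ 12.0

Ratio = snow depth / SWE = 150 mm / 12.5 mm = 12.0, i.e. 12.0:1.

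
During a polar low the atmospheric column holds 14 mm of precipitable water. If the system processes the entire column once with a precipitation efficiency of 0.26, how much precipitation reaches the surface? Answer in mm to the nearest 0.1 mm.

precipitation ≈ 3.6 mm

Precipitation = ε × PW = 0.26 × 14 = 3.6 mm.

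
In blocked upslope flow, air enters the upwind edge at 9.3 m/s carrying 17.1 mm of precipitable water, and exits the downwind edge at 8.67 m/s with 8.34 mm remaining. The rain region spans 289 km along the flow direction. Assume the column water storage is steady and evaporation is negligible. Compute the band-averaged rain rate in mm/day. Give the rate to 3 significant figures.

Column moisture flux per unit crosswind length is F = V × PW.
Inflow: F_in = 9.3 × 17.1 = 159.03 mm·m/s
Outflow: F_out = 8.67 × 8.34 = 72.3078 mm·m/s
Steady-state rate R = (F_in − F_out)/L = (159.03 − 72.3078) / 289000 m = 3.001e-04 mm/s.
R = 3.001e-04 × 3600 × 24 = 25.9 mm/day.

R ≈ 25.9 mm/day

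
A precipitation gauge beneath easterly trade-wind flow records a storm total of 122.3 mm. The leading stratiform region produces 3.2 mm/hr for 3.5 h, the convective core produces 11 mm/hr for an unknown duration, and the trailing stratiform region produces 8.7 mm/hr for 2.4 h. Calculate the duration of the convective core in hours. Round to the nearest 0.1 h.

duration ≈ 8.2 h

Known phases: 3.2 × 3.5 + 8.7 × 2.4 = 11.2 + 20.88 = 32.08 mm.
Remaining depth = 122.3 − 32.08 = 90.22 mm.
Duration = 90.22 / 11 = 8.2 h.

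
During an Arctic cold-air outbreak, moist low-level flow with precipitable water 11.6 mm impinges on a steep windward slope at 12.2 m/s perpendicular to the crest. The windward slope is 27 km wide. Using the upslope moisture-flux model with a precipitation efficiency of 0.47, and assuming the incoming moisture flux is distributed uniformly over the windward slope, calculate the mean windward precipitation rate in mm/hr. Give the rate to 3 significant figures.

Incoming column moisture flux per unit ridge length: F = V × PW = 12.2 × 11.6 = 141.52 mm·m/s.
Spread over the 27 km slope with efficiency ε = 0.47: R = ε·F/W = 0.47 × 141.52 / 27000 m = 2.463e-03 mm/s.
R = 2.463e-03 × 3600 = 8.87 mm/hr.

R ≈ 8.87 mm/hr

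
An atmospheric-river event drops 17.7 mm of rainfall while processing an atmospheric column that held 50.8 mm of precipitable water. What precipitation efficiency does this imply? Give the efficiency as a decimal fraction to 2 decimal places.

ε = rainfall / PW = 17.7 / 50.8 = 0.35.

ε ≈ 0.35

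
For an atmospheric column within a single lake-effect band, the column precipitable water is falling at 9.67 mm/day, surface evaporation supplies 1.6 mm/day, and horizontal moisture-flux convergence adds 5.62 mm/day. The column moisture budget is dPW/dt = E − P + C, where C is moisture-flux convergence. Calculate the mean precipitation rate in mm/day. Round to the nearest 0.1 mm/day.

P ≈ 16.9 mm/day

dPW/dt = -9.67 mm/day.
P = E + C − dPW/dt = 1.6 + (5.62) − (-9.67) = 16.9 mm/day.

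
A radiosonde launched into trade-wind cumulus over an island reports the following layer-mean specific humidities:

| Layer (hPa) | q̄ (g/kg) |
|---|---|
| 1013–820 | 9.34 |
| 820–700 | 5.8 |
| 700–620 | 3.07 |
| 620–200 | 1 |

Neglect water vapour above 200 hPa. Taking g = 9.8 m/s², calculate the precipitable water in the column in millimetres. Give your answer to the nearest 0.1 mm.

Precipitable water is the column-integrated vapour mass per unit area: PW = (1/g) Σ q̄ Δp, with q in kg/kg and Δp in Pa (1 kg/m² of water = 1 mm).
Layer 1013–820 hPa: Δp = 193 hPa = 19300 Pa, q̄ = 0.00934 kg/kg → 0.00934 × 19300 / 9.8 = 18.39 mm
Layer 820–700 hPa: Δp = 120 hPa = 12000 Pa, q̄ = 0.0058 kg/kg → 0.0058 × 12000 / 9.8 = 7.10 mm
Layer 700–620 hPa: Δp = 80 hPa = 8000 Pa, q̄ = 0.00307 kg/kg → 0.00307 × 8000 / 9.8 = 2.51 mm
Layer 620–200 hPa: Δp = 420 hPa = 42000 Pa, q̄ = 0.001 kg/kg → 0.001 × 42000 / 9.8 = 4.29 mm
PW = 18.39 + 7.10 + 2.51 + 4.29 = 32.29 ≈ 32.3 mm.

PW ≈ 32.3 mm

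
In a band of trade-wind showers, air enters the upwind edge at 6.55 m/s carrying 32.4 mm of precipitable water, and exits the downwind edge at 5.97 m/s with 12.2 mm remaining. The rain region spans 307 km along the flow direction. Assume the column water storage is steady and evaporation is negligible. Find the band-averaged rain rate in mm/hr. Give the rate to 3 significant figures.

R ≈ 1.63 mm/hr

Column moisture flux per unit crosswind length is F = V × PW.
Inflow: F_in = 6.55 × 32.4 = 212.22 mm·m/s
Outflow: F_out = 5.97 × 12.2 = 72.834 mm·m/s
Steady-state rate R = (F_in − F_out)/L = (212.22 − 72.834) / 307000 m = 4.540e-04 mm/s.
R = 4.540e-04 × 3600 = 1.63 mm/hr.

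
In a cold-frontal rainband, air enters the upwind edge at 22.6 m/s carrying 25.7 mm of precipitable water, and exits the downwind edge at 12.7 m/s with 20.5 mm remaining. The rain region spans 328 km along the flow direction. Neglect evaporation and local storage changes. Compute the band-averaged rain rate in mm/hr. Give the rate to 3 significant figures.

Column moisture flux per unit crosswind length is F = V × PW.
Inflow: F_in = 22.6 × 25.7 = 580.82 mm·m/s
Outflow: F_out = 12.7 × 20.5 = 260.35 mm·m/s
Steady-state rate R = (F_in − F_out)/L = (580.82 − 260.35) / 328000 m = 9.770e-04 mm/s.
R = 9.770e-04 × 3600 = 3.52 mm/hr.

R ≈ 3.52 mm/hr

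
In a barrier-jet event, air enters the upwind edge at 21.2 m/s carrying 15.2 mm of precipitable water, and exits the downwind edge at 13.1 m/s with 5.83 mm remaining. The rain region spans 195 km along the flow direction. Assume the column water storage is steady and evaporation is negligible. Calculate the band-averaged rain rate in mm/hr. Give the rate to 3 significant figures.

R ≈ 4.54 mm/hr

Column moisture flux per unit crosswind length is F = V × PW.
Inflow: F_in = 21.2 × 15.2 = 322.24 mm·m/s
Outflow: F_out = 13.1 × 5.83 = 76.373 mm·m/s
Steady-state rate R = (F_in − F_out)/L = (322.24 − 76.373) / 195000 m = 1.261e-03 mm/s.
R = 1.261e-03 × 3600 = 4.54 mm/hr.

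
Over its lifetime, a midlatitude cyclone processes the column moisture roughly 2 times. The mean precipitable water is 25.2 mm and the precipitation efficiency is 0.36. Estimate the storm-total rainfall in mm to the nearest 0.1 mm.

rainfall ≈ 18.1 mm

Each cycle deposits ε × PW = 0.36 × 25.2 = 9.072 mm.
Over 2 cycles: 2 × 9.072 = 18.1 mm.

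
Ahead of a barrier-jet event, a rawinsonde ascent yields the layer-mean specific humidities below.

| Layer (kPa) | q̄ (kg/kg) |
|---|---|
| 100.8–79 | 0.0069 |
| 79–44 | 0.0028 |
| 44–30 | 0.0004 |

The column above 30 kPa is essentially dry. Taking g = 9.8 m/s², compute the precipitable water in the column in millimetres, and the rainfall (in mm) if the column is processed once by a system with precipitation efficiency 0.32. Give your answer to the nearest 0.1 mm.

Precipitable water is the column-integrated vapour mass per unit area: PW = (1/g) Σ q̄ Δp, with q in kg/kg and Δp in Pa (1 kg/m² of water = 1 mm).
Layer 100.8–79 kPa: Δp = 218 hPa = 21800 Pa, q̄ = 0.0069 kg/kg → 0.0069 × 21800 / 9.8 = 15.35 mm
Layer 79–44 kPa: Δp = 350 hPa = 35000 Pa, q̄ = 0.0028 kg/kg → 0.0028 × 35000 / 9.8 = 10.00 mm
Layer 44–30 kPa: Δp = 140 hPa = 14000 Pa, q̄ = 0.0004 kg/kg → 0.0004 × 14000 / 9.8 = 0.57 mm
PW = 15.35 + 10.00 + 0.57 = 25.92 ≈ 25.9 mm.
Rainfall = ε × PW = 0.32 × 25.9 = 8.3 mm.

PW ≈ 25.9 mm; rainfall ≈ 8.3 mm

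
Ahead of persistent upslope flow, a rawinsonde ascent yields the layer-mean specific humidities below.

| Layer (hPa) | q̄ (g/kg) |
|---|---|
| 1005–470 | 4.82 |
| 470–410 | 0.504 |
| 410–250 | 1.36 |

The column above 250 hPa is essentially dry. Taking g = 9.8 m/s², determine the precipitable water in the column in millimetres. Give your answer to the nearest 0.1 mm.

PW ≈ 28.8 mm

Precipitable water is the column-integrated vapour mass per unit area: PW = (1/g) Σ q̄ Δp, with q in kg/kg and Δp in Pa (1 kg/m² of water = 1 mm).
Layer 1005–470 hPa: Δp = 535 hPa = 53500 Pa, q̄ = 0.00482 kg/kg → 0.00482 × 53500 / 9.8 = 26.31 mm
Layer 470–410 hPa: Δp = 60 hPa = 6000 Pa, q̄ = 0.000504 kg/kg → 0.000504 × 6000 / 9.8 = 0.31 mm
Layer 410–250 hPa: Δp = 160 hPa = 16000 Pa, q̄ = 0.00136 kg/kg → 0.00136 × 16000 / 9.8 = 2.22 mm
PW = 26.31 + 0.31 + 2.22 = 28.84 ≈ 28.8 mm.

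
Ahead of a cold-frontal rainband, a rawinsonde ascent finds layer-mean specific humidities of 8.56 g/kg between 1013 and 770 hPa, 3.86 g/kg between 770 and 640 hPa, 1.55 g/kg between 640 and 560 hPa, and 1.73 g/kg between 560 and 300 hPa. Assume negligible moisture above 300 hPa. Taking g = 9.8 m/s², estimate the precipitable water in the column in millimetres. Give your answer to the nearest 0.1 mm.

Precipitable water is the column-integrated vapour mass per unit area: PW = (1/g) Σ q̄ Δp, with q in kg/kg and Δp in Pa (1 kg/m² of water = 1 mm).
Layer 1013–770 hPa: Δp = 243 hPa = 24300 Pa, q̄ = 0.00856 kg/kg → 0.00856 × 24300 / 9.8 = 21.23 mm
Layer 770–640 hPa: Δp = 130 hPa = 13000 Pa, q̄ = 0.00386 kg/kg → 0.00386 × 13000 / 9.8 = 5.12 mm
Layer 640–560 hPa: Δp = 80 hPa = 8000 Pa, q̄ = 0.00155 kg/kg → 0.00155 × 8000 / 9.8 = 1.27 mm
Layer 560–300 hPa: Δp = 260 hPa = 26000 Pa, q̄ = 0.00173 kg/kg → 0.00173 × 26000 / 9.8 = 4.59 mm
PW = 21.23 + 5.12 + 1.27 + 4.59 = 32.21 ≈ 32.2 mm.

PW ≈ 32.2 mm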